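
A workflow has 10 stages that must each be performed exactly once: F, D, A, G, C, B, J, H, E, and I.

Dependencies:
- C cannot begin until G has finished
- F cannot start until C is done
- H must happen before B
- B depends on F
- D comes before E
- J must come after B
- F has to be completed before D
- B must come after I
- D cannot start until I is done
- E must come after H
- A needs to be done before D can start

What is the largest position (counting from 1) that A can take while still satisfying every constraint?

Following every chain forward from A, the stages that must come later are D, E — 2 of them.
So at least 2 stages follow A, putting A no later than position 8. That position is achievable by scheduling everything else first.

8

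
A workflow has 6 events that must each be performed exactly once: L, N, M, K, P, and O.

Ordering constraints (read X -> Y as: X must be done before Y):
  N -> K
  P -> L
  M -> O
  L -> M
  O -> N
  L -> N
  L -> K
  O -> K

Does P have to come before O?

Tracing the constraints gives a chain: P → L → M → O.
That forces P before O in every valid schedule.

Yes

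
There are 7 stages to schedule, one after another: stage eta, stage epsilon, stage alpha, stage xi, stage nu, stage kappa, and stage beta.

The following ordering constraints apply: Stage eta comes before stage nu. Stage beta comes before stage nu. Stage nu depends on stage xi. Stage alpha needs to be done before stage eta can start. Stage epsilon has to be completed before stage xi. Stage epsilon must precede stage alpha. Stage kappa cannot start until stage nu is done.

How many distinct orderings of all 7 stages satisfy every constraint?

15

The stages with no prerequisites are stage epsilon, stage beta; any of them can be placed first.
Counting all ways to extend the partial order to a total order gives 15.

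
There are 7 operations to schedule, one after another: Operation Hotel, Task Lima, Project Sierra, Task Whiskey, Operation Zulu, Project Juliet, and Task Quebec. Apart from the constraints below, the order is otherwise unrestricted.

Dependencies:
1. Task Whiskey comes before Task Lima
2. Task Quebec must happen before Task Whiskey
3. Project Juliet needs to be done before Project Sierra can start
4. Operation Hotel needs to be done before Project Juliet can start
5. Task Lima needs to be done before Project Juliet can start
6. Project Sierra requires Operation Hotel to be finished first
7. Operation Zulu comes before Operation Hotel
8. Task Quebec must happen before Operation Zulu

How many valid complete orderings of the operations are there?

6

Only Task Quebec has no prerequisites, so it must go first.
Counting all ways to extend the partial order to a total order gives 6.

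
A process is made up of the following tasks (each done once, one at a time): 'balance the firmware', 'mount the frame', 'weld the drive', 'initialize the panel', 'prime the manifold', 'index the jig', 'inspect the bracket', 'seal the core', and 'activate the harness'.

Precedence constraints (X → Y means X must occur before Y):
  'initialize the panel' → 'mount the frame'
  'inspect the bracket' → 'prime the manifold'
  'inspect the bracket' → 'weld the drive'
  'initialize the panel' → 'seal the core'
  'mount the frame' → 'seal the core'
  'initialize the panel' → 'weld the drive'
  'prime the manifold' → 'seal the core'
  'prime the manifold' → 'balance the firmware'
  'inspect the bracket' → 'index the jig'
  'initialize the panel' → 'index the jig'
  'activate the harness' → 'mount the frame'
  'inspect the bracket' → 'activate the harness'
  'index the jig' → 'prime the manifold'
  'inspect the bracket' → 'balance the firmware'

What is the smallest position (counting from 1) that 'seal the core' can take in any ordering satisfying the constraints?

The tasks that are forced before 'seal the core', directly or transitively, are 'mount the frame', 'initialize the panel', 'prime the manifold', 'index the jig', 'inspect the bracket', 'activate the harness'. That's 6 tasks.
So at minimum 6 tasks come before 'seal the core', putting 'seal the core' no earlier than position 7. That position is achievable by scheduling exactly those predecessors first.

7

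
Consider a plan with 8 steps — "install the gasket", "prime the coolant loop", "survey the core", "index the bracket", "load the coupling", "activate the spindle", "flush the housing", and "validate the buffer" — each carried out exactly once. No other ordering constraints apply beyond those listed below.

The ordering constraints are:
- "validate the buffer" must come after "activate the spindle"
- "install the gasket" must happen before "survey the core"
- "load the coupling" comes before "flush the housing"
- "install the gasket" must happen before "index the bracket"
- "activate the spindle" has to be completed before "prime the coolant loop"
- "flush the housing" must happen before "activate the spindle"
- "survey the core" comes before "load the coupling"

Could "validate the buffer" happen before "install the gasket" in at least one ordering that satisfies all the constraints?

No

There is a dependency chain "install the gasket" → "survey the core" → "load the coupling" → "flush the housing" → "activate the spindle" → "validate the buffer", so "validate the buffer" always comes after "install the gasket".
Hence "validate the buffer" can never be scheduled before "install the gasket".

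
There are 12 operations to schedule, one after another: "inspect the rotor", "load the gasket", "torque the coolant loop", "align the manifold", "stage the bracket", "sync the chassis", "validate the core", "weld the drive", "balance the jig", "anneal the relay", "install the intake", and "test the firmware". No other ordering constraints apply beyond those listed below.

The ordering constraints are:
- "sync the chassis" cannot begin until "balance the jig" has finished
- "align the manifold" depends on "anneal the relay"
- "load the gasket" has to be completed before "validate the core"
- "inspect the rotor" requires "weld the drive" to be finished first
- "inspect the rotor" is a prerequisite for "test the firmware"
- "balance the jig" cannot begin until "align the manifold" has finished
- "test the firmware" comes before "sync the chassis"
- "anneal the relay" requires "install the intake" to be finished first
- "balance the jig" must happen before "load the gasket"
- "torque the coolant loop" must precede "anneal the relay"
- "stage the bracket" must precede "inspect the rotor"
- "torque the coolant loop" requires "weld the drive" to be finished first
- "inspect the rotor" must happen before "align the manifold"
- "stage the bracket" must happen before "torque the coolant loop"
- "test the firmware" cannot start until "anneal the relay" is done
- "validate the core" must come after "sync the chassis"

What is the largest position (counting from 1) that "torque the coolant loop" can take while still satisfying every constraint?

The operations that are forced after "torque the coolant loop", directly or by a chain of constraints, are "load the gasket", "align the manifold", "sync the chassis", "validate the core", "balance the jig", "anneal the relay", "test the firmware". That's 7 operations.
So at least 7 operations follow "torque the coolant loop", putting "torque the coolant loop" no later than position 5. That position is achievable by scheduling everything else first.

5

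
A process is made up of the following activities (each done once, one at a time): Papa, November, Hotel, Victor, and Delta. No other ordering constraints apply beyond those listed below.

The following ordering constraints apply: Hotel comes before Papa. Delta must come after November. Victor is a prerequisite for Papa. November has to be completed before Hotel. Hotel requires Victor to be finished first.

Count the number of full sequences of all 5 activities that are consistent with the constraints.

7

The activities with no prerequisites are November, Victor; any of them can be placed first.
Enumerating by repeatedly choosing an available activity (one whose prerequisites are all placed) gives 7 distinct complete orderings.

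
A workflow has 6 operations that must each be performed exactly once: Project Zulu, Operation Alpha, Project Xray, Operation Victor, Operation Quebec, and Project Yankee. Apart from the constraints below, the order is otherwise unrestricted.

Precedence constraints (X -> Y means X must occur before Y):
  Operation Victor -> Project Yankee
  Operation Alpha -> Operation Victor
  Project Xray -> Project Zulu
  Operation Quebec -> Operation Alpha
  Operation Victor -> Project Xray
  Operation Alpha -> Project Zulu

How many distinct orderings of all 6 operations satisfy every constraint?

3

Operation Quebec is the only operation with nothing required before it, so every ordering starts there.
Counting all ways to extend the partial order to a total order gives 3.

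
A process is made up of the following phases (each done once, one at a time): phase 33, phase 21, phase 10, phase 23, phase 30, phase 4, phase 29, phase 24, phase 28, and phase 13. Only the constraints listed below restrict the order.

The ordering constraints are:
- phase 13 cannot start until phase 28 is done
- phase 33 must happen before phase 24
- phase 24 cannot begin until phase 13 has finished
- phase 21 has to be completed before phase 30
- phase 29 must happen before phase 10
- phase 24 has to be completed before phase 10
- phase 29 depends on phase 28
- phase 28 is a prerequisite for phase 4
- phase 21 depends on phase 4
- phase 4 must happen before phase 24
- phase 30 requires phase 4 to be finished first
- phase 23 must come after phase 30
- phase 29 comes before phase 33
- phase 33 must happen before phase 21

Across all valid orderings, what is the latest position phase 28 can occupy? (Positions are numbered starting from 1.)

1

Every phase that must follow phase 28 has to come after it. Tracing all chains starting from phase 28, those phases are: phase 33, phase 21, phase 10, phase 23, phase 30, phase 4, phase 29, phase 24, phase 13 — 9 in total.
So at least 9 phases follow phase 28, putting phase 28 no later than position 1. That position is achievable by scheduling everything else first.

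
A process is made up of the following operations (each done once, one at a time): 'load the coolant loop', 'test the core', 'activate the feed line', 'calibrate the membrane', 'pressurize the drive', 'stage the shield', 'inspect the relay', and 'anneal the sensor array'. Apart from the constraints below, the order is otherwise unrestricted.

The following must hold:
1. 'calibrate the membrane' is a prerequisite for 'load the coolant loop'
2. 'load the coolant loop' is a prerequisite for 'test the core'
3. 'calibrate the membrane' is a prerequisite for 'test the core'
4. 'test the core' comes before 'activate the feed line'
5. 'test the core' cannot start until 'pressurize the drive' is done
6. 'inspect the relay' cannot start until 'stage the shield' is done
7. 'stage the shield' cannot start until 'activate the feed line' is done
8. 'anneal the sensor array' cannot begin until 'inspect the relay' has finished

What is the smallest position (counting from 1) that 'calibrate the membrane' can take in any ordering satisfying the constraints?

1

Nothing is required before 'calibrate the membrane'; it can be the very first operation.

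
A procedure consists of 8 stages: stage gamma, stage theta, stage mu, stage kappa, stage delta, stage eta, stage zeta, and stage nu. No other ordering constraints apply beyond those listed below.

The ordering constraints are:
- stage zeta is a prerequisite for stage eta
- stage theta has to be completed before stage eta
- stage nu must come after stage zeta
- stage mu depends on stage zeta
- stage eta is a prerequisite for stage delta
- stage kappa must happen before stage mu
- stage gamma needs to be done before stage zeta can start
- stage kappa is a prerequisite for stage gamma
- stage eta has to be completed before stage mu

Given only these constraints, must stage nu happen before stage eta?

No

No chain of constraints connects stage nu to stage eta in either direction.
So stage nu can come before stage eta or after — it is not forced.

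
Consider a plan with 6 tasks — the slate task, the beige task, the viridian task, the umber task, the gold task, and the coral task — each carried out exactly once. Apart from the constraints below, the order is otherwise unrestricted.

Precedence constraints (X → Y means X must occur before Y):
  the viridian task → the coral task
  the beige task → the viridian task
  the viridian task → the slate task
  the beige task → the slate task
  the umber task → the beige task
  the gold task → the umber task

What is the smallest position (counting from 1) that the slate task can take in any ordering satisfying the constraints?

Every task that must precede the slate task has to come before it. Tracing all chains that end at the slate task, those tasks are: the beige task, the viridian task, the umber task, the gold task — 4 in total.
So at minimum 4 tasks come before the slate task, putting the slate task no earlier than position 5. That position is achievable by scheduling exactly those predecessors first.

5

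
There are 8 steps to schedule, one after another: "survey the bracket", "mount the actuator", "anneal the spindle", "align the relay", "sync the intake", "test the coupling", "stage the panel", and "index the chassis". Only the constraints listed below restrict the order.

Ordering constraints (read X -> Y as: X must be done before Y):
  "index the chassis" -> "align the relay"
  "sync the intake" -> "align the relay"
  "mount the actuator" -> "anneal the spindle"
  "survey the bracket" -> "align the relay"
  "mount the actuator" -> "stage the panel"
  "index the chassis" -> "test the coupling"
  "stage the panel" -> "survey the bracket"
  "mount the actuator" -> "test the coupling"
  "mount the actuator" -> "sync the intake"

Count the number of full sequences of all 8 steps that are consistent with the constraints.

384

The steps with no prerequisites are "mount the actuator", "index the chassis"; any of them can be placed first.
Enumerating by repeatedly choosing an available step (one whose prerequisites are all placed) gives 384 distinct complete orderings.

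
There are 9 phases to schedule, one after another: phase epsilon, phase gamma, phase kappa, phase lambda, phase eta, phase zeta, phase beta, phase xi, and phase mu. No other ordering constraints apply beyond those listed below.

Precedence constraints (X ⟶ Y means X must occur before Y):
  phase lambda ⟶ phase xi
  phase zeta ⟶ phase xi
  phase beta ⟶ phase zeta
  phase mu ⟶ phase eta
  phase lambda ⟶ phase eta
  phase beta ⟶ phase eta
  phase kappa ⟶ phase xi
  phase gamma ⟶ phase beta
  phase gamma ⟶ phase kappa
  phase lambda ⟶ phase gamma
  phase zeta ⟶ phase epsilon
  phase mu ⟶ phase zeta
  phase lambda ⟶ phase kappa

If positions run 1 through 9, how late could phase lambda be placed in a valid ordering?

Following every chain forward from phase lambda, the phases that must come later are phase epsilon, phase gamma, phase kappa, phase eta, phase zeta, phase beta, phase xi — 7 of them.
With 7 mandatory successors out of 9 phases total, the latest slot for phase lambda is 9−7 = 2, and it's reachable by doing all non-successors before phase lambda.

2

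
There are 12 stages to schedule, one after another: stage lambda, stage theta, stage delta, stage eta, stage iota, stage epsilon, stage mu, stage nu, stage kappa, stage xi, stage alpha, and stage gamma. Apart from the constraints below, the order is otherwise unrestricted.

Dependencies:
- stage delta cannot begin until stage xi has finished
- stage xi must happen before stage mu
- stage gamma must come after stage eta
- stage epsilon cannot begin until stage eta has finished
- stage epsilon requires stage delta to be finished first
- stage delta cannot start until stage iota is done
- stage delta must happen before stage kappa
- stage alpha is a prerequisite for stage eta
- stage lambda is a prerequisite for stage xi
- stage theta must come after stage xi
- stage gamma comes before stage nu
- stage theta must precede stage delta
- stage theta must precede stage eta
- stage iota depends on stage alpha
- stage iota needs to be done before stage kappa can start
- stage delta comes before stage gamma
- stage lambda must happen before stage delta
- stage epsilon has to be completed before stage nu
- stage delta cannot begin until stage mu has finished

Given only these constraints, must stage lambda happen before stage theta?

Following the dependencies: stage lambda → stage xi → stage theta.
Hence stage lambda necessarily comes before stage theta.

Yes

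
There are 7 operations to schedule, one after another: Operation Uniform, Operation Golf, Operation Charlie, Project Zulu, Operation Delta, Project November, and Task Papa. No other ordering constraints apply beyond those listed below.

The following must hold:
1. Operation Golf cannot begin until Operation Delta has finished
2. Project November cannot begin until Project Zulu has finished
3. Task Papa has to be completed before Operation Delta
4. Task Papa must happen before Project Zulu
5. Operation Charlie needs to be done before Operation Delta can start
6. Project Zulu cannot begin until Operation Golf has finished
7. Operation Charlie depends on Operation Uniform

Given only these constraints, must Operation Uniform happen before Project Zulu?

Tracing the constraints gives a chain: Operation Uniform → Operation Charlie → Operation Delta → Operation Golf → Project Zulu.
So Operation Uniform must precede Project Zulu in any valid ordering.

Yes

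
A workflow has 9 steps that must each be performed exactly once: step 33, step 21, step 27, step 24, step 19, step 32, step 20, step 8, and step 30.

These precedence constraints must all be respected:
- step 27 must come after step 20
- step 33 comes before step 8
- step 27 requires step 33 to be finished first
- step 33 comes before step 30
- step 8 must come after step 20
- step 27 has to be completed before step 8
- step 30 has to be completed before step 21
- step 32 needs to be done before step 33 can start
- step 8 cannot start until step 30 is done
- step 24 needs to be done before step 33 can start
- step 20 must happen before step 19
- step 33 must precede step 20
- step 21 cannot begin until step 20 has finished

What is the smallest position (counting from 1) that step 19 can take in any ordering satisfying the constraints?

5

Every step that must precede step 19 has to come before it. Tracing all chains that end at step 19, those steps are: step 33, step 24, step 32, step 20 — 4 in total.
With 4 mandatory predecessors, the earliest step 19 can sit is position 4+1 = 5, and placing just those 4 first achieves it.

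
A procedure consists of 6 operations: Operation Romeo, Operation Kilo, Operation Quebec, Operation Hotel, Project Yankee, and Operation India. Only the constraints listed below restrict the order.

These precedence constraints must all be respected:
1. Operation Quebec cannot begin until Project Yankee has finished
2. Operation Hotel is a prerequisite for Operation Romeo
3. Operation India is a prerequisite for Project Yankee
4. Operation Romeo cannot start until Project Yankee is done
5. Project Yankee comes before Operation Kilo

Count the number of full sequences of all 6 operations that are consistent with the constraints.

24

The operations with no prerequisites are Operation Hotel, Operation India; any of them can be placed first.
Enumerating by repeatedly choosing an available operation (one whose prerequisites are all placed) gives 24 distinct complete orderings.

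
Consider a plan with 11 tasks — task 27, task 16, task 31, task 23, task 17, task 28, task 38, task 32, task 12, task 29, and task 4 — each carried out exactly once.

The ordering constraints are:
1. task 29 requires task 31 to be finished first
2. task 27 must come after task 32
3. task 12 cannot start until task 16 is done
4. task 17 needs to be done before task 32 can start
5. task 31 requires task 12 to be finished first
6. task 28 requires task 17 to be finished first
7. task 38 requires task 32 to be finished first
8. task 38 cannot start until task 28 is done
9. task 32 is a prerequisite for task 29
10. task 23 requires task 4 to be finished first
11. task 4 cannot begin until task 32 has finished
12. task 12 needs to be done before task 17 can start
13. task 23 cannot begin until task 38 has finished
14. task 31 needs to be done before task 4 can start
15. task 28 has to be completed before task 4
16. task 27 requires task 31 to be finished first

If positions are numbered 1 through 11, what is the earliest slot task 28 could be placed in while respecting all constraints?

Every task that must precede task 28 has to come before it. Tracing all chains that end at task 28, those tasks are: task 16, task 17, task 12 — 3 in total.
With 3 mandatory predecessors, the earliest task 28 can sit is position 3+1 = 4, and placing just those 3 first achieves it.

4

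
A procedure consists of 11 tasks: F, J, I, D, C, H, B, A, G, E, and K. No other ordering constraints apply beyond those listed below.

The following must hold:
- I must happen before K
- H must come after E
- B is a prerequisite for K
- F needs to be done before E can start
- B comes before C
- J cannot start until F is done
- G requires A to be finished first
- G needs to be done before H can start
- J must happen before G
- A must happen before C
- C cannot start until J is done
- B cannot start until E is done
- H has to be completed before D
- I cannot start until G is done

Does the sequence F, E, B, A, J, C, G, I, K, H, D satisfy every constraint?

Yes

Going through the constraints one by one, each required predecessor appears earlier in the sequence than its dependent — e.g. E (position 2) is before H (position 10), as required.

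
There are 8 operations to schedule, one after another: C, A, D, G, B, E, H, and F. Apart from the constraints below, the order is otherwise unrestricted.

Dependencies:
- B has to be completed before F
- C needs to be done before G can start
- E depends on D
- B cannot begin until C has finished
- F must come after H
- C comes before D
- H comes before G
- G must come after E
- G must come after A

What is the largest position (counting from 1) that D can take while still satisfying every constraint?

6

Every operation that must follow D has to come after it. Tracing all chains starting from D, those operations are: G, E — 2 in total.
With 2 mandatory successors out of 8 operations total, the latest slot for D is 8−2 = 6, and it's reachable by doing all non-successors before D.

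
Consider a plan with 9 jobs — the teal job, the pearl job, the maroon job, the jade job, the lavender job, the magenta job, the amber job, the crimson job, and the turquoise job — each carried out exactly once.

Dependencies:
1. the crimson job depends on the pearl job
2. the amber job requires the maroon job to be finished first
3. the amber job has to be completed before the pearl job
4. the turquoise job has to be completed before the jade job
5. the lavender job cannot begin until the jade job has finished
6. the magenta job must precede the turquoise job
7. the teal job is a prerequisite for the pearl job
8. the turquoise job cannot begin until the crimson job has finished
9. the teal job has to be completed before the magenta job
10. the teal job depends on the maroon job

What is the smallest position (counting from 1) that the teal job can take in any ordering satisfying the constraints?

2

The only job forced before the teal job (directly or transitively) is the maroon job.
So at minimum 1 job comes before the teal job, putting the teal job no earlier than position 2. That position is achievable by scheduling exactly that predecessor first.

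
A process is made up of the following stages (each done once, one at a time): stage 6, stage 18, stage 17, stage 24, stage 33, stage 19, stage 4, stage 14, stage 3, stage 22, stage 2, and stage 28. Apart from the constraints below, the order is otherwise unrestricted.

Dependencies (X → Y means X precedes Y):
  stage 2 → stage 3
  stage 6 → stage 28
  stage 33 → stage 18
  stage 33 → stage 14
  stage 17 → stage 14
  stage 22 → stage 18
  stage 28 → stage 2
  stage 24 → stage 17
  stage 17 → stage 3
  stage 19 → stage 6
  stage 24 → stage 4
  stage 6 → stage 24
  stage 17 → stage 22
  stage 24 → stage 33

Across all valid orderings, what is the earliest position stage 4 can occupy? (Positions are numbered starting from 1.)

Working backwards through the constraints from stage 4, its full set of required predecessors is stage 6, stage 24, stage 19 — 3 of them.
With 3 mandatory predecessors, the earliest stage 4 can sit is position 3+1 = 4, and placing just those 3 first achieves it.

4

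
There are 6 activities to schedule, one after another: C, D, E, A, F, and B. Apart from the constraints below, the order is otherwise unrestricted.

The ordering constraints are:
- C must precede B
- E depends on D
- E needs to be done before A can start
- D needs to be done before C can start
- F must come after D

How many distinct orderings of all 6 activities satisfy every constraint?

30

Only D has no prerequisites, so it must go first.
Counting all ways to extend the partial order to a total order gives 30.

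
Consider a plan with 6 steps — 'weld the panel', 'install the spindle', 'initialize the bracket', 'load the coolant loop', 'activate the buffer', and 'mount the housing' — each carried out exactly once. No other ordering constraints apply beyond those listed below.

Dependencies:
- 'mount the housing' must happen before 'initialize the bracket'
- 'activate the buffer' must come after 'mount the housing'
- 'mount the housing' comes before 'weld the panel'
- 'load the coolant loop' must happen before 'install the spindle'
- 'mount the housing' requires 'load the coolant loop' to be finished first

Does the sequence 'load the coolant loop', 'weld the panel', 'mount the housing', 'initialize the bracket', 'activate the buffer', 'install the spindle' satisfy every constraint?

No

Here 'mount the housing' comes after 'weld the panel'.
Since 'mount the housing' is required before 'weld the panel', the ordering is invalid.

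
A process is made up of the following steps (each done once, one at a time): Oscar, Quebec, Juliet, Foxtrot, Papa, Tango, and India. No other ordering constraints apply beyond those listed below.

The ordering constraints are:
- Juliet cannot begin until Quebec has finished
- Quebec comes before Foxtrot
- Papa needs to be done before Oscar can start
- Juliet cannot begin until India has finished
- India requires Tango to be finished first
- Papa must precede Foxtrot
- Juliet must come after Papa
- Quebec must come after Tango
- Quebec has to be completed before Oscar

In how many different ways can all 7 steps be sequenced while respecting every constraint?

The steps with no prerequisites are Papa, Tango; any of them can be placed first.
Systematically extending each partial ordering one step at a time and counting, there are 66 complete orderings.

66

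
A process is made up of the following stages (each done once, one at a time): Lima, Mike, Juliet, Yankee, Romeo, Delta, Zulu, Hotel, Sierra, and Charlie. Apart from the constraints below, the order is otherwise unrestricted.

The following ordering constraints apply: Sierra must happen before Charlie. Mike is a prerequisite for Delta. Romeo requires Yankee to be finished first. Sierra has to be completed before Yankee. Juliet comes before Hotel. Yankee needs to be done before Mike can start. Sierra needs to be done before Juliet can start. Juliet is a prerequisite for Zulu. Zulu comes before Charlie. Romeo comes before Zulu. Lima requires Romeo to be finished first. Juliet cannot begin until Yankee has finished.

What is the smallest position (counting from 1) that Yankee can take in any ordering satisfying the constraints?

2

The only stage forced before Yankee (directly or transitively) is Sierra.
So at minimum 1 stage comes before Yankee, putting Yankee no earlier than position 2. That position is achievable by scheduling exactly that predecessor first.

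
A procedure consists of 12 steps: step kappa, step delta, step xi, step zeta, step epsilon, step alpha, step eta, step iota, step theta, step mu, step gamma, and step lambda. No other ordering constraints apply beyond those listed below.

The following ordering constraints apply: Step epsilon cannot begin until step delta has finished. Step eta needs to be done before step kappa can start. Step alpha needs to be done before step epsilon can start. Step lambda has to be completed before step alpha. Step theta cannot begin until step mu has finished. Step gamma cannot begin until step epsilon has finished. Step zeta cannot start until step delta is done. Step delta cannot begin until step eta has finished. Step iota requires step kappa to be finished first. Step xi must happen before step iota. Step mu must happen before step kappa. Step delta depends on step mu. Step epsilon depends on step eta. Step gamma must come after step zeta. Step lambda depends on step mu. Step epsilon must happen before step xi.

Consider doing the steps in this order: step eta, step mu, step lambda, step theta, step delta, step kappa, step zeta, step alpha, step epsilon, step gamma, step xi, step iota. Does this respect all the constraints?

Going through the constraints one by one, each required predecessor appears earlier in the sequence than its dependent — e.g. step eta (position 1) is before step epsilon (position 9), as required.

Yes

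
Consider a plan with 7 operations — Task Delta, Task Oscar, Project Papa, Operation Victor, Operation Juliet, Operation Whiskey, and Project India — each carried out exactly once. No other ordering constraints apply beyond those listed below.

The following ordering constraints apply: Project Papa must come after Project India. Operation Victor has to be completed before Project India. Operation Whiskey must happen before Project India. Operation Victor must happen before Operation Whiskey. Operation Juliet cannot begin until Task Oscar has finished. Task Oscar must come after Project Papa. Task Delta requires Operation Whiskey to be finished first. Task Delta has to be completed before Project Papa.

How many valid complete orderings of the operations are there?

Only Operation Victor has no prerequisites, so it must go first.
Enumerating by repeatedly choosing an available operation (one whose prerequisites are all placed) gives 2 distinct complete orderings.

2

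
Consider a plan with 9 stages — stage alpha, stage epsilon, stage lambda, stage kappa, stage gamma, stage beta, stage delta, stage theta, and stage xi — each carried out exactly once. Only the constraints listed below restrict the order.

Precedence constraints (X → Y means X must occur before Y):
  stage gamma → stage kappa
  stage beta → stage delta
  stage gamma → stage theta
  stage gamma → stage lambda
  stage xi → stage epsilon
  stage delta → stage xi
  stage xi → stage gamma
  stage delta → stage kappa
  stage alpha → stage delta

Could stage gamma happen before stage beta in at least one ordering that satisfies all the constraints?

No

Following stage beta → stage delta → stage xi → stage gamma, stage beta must precede stage gamma in every valid ordering.
Hence stage gamma can never be scheduled before stage beta.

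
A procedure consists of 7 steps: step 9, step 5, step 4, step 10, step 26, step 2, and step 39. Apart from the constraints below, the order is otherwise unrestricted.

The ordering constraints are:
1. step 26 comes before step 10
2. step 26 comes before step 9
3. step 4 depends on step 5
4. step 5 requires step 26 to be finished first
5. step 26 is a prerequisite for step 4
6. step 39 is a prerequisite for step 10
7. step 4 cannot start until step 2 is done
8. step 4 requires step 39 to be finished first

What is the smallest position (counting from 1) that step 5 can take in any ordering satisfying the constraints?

The only step forced before step 5 (directly or transitively) is step 26.
So at minimum 1 step comes before step 5, putting step 5 no earlier than position 2. That position is achievable by scheduling exactly that predecessor first.

2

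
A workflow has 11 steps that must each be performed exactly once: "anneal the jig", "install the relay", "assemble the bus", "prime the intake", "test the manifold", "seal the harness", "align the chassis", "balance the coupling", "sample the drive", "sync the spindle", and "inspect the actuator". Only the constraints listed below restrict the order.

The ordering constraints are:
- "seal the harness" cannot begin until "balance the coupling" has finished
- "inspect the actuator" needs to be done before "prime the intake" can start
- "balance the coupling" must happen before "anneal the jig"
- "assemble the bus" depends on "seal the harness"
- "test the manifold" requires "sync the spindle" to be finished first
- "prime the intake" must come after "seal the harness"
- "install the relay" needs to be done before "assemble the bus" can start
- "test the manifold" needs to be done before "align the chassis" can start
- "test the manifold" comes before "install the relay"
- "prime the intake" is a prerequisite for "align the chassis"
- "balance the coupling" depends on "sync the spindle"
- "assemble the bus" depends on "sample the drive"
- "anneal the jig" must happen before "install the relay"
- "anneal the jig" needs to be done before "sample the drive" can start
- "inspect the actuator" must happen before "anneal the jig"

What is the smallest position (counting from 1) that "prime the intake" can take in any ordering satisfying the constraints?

Every step that must precede "prime the intake" has to come before it. Tracing all chains that end at "prime the intake", those steps are: "seal the harness", "balance the coupling", "sync the spindle", "inspect the actuator" — 4 in total.
So at minimum 4 steps come before "prime the intake", putting "prime the intake" no earlier than position 5. That position is achievable by scheduling exactly those predecessors first.

5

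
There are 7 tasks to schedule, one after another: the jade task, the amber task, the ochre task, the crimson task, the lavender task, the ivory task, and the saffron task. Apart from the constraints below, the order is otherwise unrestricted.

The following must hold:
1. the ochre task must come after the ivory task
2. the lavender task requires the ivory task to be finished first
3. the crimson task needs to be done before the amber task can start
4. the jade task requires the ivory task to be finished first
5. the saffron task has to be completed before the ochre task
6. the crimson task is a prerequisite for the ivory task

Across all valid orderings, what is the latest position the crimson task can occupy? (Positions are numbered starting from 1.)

2

The tasks that are forced after the crimson task, directly or by a chain of constraints, are the jade task, the amber task, the ochre task, the lavender task, the ivory task. That's 5 tasks.
With 5 mandatory successors out of 7 tasks total, the latest slot for the crimson task is 7−5 = 2, and it's reachable by doing all non-successors before the crimson task.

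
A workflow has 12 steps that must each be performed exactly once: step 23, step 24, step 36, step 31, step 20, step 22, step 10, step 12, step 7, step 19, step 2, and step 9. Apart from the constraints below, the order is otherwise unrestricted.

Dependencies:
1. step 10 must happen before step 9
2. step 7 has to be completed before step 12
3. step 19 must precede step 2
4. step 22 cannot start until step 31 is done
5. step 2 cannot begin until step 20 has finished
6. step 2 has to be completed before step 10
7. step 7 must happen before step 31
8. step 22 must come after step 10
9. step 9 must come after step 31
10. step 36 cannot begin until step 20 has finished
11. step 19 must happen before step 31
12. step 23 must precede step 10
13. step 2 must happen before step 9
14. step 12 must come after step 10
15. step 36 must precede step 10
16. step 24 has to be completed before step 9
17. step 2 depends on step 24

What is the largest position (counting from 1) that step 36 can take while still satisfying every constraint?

The steps that are forced after step 36, directly or by a chain of constraints, are step 22, step 10, step 12, step 9. That's 4 steps.
With 4 mandatory successors out of 12 steps total, the latest slot for step 36 is 12−4 = 8, and it's reachable by doing all non-successors before step 36.

8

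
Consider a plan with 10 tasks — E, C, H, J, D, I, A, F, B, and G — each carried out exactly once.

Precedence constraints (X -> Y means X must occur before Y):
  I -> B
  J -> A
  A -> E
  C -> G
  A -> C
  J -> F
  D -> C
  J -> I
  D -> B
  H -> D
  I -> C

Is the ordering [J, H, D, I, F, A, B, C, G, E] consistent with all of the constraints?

Every stated constraint is respected: J sits at position 1, ahead of A at position 6, and each of the other listed pairs likewise has the predecessor earlier in the sequence.

Yes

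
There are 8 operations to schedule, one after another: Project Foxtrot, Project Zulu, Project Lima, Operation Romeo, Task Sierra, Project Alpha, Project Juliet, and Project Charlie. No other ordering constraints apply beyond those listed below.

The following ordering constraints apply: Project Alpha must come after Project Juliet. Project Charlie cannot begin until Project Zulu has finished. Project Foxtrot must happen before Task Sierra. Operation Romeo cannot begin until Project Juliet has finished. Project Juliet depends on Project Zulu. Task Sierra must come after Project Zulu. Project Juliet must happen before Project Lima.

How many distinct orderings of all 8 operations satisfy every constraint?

The operations with no prerequisites are Project Foxtrot, Project Zulu; any of them can be placed first.
Systematically extending each partial ordering one operation at a time and counting, there are 810 complete orderings.

810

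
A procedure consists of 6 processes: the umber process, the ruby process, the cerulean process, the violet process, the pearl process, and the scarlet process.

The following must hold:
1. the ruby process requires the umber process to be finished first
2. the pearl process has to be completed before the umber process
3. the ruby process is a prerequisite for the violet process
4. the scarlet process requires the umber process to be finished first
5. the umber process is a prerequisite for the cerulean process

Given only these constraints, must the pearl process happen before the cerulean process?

Following the dependencies: the pearl process → the umber process → the cerulean process.
Hence the pearl process necessarily comes before the cerulean process.

Yes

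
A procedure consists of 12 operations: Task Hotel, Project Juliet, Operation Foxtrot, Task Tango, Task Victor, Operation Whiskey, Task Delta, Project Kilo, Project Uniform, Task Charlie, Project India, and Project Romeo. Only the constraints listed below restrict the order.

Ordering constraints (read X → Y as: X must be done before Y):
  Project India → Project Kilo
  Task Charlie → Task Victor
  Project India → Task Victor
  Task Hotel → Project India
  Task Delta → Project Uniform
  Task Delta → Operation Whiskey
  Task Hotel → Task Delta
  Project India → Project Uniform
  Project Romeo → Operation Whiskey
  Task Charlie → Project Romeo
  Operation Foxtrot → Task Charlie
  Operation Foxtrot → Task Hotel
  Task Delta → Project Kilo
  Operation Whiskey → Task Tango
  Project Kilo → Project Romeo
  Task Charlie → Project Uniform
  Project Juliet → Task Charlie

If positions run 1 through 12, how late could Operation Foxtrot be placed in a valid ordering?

Every operation that must follow Operation Foxtrot has to come after it. Tracing all chains starting from Operation Foxtrot, those operations are: Task Hotel, Task Tango, Task Victor, Operation Whiskey, Task Delta, Project Kilo, Project Uniform, Task Charlie, Project India, Project Romeo — 10 in total.
So at least 10 operations follow Operation Foxtrot, putting Operation Foxtrot no later than position 2. That position is achievable by scheduling everything else first.

2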